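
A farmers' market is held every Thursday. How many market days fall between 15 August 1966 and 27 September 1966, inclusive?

15 August 1966 is a Monday.
That's 44 days from start to end, counting both.
44 = 7 × 6 + 2, so there are 6 full weeks plus 2 extra days.
Each full week contributes one Thursday: 6 so far.
The 2 extra days are Mon, Tue — none qualify.
Total: 6 + 0 = 6.

6 Thursdays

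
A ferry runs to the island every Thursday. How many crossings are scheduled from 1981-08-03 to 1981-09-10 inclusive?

1981-08-03 is a Monday.
The range spans 39 days (inclusive of both endpoints).
39 = 7 × 5 + 4, so there are 5 full weeks plus 4 extra days.
Each full week contributes one Thursday: 5 so far.
The 4 extra days are Monday, Tuesday, Wednesday, Thursday — 1 of them qualifies.
Total: 5 + 1 = 6.

6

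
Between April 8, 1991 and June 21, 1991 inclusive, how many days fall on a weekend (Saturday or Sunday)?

April 8, 1991 is a Monday.
That's 75 days from start to end, counting both.
75 = 7 × 10 + 5, so there are 10 full weeks plus 5 extra days.
Each full week contributes 2 weekend days (Sat, Sun): 10 × 2 = 20.
The 5 extra days are Mon, Tue, Wed, Thu, Fri — none qualify.
Total: 20 + 0 = 20.

20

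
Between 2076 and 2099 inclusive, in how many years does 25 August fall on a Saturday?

3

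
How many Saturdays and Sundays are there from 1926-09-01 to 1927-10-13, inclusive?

1926-09-01 is a Wednesday.
The range spans 408 days (inclusive of both endpoints).
408 = 7 × 58 + 2, so there are 58 full weeks plus 2 extra days.
Each full week contributes 2 weekend days (Sat, Sun): 58 × 2 = 116.
The 2 extra days are Wed, Thu — none qualify.
Total: 116 + 0 = 116.

116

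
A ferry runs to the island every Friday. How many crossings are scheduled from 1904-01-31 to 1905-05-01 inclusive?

1904-01-31 is a Sunday.
The range spans 457 days (inclusive of both endpoints).
457 = 7 × 65 + 2, so there are 65 full weeks plus 2 extra days.
Each full week contributes one Friday: 65 so far.
The 2 extra days are Sun, Mon — none qualify.
Total: 65 + 0 = 65.

65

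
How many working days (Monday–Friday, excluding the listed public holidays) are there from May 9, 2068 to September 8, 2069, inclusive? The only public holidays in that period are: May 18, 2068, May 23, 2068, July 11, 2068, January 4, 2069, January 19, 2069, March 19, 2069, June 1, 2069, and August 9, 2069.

342

May 9, 2068 is a Wednesday.
From May 9, 2068 to September 8, 2069 is 488 days inclusive.
488 = 7 × 69 + 5, so there are 69 full weeks plus 5 extra days.
Each full week contributes 5 weekdays (Mon–Fri): 69 × 5 = 345.
The 5 extra days are Wed, Thu, Fri, Sat, Sun — 3 of them qualify.
Total: 345 + 3 = 348.
Holidays: May 18, 2068 (Fri); May 23, 2068 (Wed); July 11, 2068 (Wed); January 4, 2069 (Fri); January 19, 2069 (Sat); March 19, 2069 (Tue); June 1, 2069 (Sat); August 9, 2069 (Fri).
6 of the 8 holidays fall on weekdays; the rest are weekends and were already excluded.
Business days: 348 − 6 = 342.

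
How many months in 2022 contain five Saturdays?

5

A month has five Saturdays exactly when Saturday falls within its first (length − 28) days.
Jan: 31 days, starts Sat → 5 of Sat, Sun, Mon ✓
Feb: 28 days, starts Tue → 5 of (none)
Mar: 31 days, starts Tue → 5 of Tue, Wed, Thu
Apr: 30 days, starts Fri → 5 of Fri, Sat ✓
May: 31 days, starts Sun → 5 of Sun, Mon, Tue
Jun: 30 days, starts Wed → 5 of Wed, Thu
Jul: 31 days, starts Fri → 5 of Fri, Sat, Sun ✓
Aug: 31 days, starts Mon → 5 of Mon, Tue, Wed
Sep: 30 days, starts Thu → 5 of Thu, Fri
Oct: 31 days, starts Sat → 5 of Sat, Sun, Mon ✓
Nov: 30 days, starts Tue → 5 of Tue, Wed
Dec: 31 days, starts Thu → 5 of Thu, Fri, Sat ✓
Months with five Saturdays: Jan, Apr, Jul, Oct, Dec.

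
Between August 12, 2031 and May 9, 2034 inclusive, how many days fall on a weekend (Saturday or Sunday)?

August 12, 2031 is a Tuesday.
The range spans 1002 days (inclusive of both endpoints).
1002 = 7 × 143 + 1, so there are 143 full weeks plus 1 extra day.
Each full week contributes 2 weekend days (Sat, Sun): 143 × 2 = 286.
The 1 extra day is Tue — none qualify.
Total: 286 + 0 = 286.

286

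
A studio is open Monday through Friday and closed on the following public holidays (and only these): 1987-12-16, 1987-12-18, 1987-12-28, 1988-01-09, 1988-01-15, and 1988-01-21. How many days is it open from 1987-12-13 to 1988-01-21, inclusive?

24 working days

1987-12-13 is a Sunday.
The range spans 40 days (inclusive of both endpoints).
40 = 7 × 5 + 5, so there are 5 full weeks plus 5 extra days.
Each full week contributes 5 weekdays (Mon–Fri): 5 × 5 = 25.
The 5 extra days are Sun, Mon, Tue, Wed, Thu — 4 of them qualify.
Total: 25 + 4 = 29.
Holidays: 1987-12-16 (Wed); 1987-12-18 (Fri); 1987-12-28 (Mon); 1988-01-09 (Sat); 1988-01-15 (Fri); 1988-01-21 (Thu).
5 of the 6 holidays fall on weekdays; the rest are weekends and were already excluded.
Business days: 29 − 5 = 24.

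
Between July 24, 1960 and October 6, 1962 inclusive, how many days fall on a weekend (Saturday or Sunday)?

July 24, 1960 is a Sunday.
From July 24, 1960 to October 6, 1962 is 805 days inclusive.
805 = 7 × 115, so the span is exactly 115 full weeks.
Each full week contributes 2 weekend days (Sat, Sun): 115 × 2 = 230.
Total: 230.

230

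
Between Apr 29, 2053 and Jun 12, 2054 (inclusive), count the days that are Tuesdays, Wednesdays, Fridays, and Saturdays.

235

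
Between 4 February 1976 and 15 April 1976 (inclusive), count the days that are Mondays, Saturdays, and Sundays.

30

4 February 1976 is a Wednesday.
That's 72 days from start to end, counting both.
72 = 7 × 10 + 2, so there are 10 full weeks plus 2 extra days.
Each full week contributes 3 days from the set (Mon, Sat, Sun): 10 × 3 = 30.
The 2 extra days are Wednesday, Thursday — none qualify.
Total: 30 + 0 = 30.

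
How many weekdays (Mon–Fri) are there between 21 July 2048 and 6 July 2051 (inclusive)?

21 July 2048 is a Tuesday.
The range spans 1081 days (inclusive of both endpoints).
1081 = 7 × 154 + 3, so there are 154 full weeks plus 3 extra days.
Each full week contributes 5 weekdays (Mon–Fri): 154 × 5 = 770.
The 3 extra days are Tue, Wed, Thu — 3 of them qualify.
Total: 770 + 3 = 773.

773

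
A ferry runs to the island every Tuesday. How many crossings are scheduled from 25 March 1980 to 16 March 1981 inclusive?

51 Tuesdays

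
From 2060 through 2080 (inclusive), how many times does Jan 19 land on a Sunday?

2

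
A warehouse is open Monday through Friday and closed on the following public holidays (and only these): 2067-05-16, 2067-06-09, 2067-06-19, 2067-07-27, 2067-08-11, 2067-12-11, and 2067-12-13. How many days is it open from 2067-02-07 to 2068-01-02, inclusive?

2067-02-07 is a Monday.
The range spans 330 days (inclusive of both endpoints).
330 = 7 × 47 + 1, so there are 47 full weeks plus 1 extra day.
Each full week contributes 5 weekdays (Mon–Fri): 47 × 5 = 235.
The 1 extra day is Mon — 1 of them qualifies.
Total: 235 + 1 = 236.
Holidays: 2067-05-16 (Mon); 2067-06-09 (Thu); 2067-06-19 (Sun); 2067-07-27 (Wed); 2067-08-11 (Thu); 2067-12-11 (Sun); 2067-12-13 (Tue).
5 of the 7 holidays fall on weekdays; the rest are weekends and were already excluded.
Business days: 236 − 5 = 231.

231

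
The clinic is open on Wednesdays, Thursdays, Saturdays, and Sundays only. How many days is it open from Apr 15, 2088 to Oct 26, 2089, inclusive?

320

Apr 15, 2088 is a Thursday.
The range spans 560 days (inclusive of both endpoints).
560 = 7 × 80, so the span is exactly 80 full weeks.
Each full week contributes 4 days from the set (Wed, Thu, Sat, Sun): 80 × 4 = 320.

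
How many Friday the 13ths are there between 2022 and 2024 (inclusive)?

Friday-the-13ths by year:
2022: May
2023: Jan, Oct
2024: Sep, Dec

5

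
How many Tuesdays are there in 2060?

52

1 January 2060 is a Thursday.
From 1 January 2060 to 31 December 2060 is 366 days inclusive.
366 = 7 × 52 + 2, so there are 52 full weeks plus 2 extra days.
Each full week contributes one Tuesday: 52 so far.
The 2 extra days are Thursday, Friday — none qualify.
Total: 52 + 0 = 52.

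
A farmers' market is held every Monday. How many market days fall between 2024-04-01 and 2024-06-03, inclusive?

10 Mondays

2024-04-01 is a Monday.
The range spans 64 days (inclusive of both endpoints).
64 = 7 × 9 + 1, so there are 9 full weeks plus 1 extra day.
Each full week contributes one Monday: 9 so far.
The 1 extra day is Mon — 1 of them qualifies.
Total: 9 + 1 = 10.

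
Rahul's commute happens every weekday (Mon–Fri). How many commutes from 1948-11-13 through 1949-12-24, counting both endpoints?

1948-11-13 is a Saturday.
That's 407 days from start to end, counting both.
407 = 7 × 58 + 1, so there are 58 full weeks plus 1 extra day.
Each full week contributes 5 weekdays (Mon–Fri): 58 × 5 = 290.
The 1 extra day is Sat — none qualify.
Total: 290 + 0 = 290.

290 weekdays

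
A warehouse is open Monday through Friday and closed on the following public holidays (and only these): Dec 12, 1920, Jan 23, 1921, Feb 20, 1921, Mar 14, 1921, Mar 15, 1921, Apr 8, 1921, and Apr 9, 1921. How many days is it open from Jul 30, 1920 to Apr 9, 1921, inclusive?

178

Jul 30, 1920 is a Friday.
That's 254 days from start to end, counting both.
254 = 7 × 36 + 2, so there are 36 full weeks plus 2 extra days.
Each full week contributes 5 weekdays (Mon–Fri): 36 × 5 = 180.
The 2 extra days are Friday, Saturday — 1 of them qualifies.
Total: 180 + 1 = 181.
Holidays: Dec 12, 1920 (Sun); Jan 23, 1921 (Sun); Feb 20, 1921 (Sun); Mar 14, 1921 (Mon); Mar 15, 1921 (Tue); Apr 8, 1921 (Fri); Apr 9, 1921 (Sat).
3 of the 7 holidays fall on weekdays; the rest are weekends and were already excluded.
Business days: 181 − 3 = 178.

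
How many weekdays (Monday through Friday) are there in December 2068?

21 weekdays

1 December 2068 is a Saturday.
The range spans 31 days (inclusive of both endpoints).
31 = 7 × 4 + 3, so there are 4 full weeks plus 3 extra days.
Each full week contributes 5 weekdays (Mon–Fri): 4 × 5 = 20.
The 3 extra days are Saturday, Sunday, Monday — 1 of them qualifies.
Total: 20 + 1 = 21.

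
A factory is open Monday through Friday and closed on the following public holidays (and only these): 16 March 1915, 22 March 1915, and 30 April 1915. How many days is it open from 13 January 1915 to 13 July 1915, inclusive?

13 January 1915 is a Wednesday.
The range spans 182 days (inclusive of both endpoints).
182 = 7 × 26, so the span is exactly 26 full weeks.
Each full week contributes 5 weekdays (Mon–Fri): 26 × 5 = 130.
Total: 130.
Holidays: 16 March 1915 (Tue); 22 March 1915 (Mon); 30 April 1915 (Fri).
All 3 holidays fall on weekdays, so subtract 3.
Business days: 130 − 3 = 127.

127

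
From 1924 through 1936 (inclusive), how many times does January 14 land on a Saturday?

Day of week of January 14 in each year:
1924: Mon, 1925: Wed, 1926: Thu, 1927: Fri, 1928: Sat ✓, 1929: Mon, 1930: Tue, 1931: Wed, 1932: Thu, 1933: Sat ✓, 1934: Sun, 1935: Mon, 1936: Tue
Saturdays: 1928, 1933.

2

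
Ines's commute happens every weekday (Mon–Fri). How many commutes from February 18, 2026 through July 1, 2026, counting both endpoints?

96

February 18, 2026 is a Wednesday.
That's 134 days from start to end, counting both.
134 = 7 × 19 + 1, so there are 19 full weeks plus 1 extra day.
Each full week contributes 5 weekdays (Mon–Fri): 19 × 5 = 95.
The 1 extra day is Wed — 1 of them qualifies.
Total: 95 + 1 = 96.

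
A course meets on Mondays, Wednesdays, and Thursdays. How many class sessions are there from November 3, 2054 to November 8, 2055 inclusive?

159

November 3, 2054 is a Tuesday.
The range spans 371 days (inclusive of both endpoints).
371 = 7 × 53, so the span is exactly 53 full weeks.
Each full week contributes 3 days from the set (Mon, Wed, Thu): 53 × 3 = 159.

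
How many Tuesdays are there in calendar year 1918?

53

January 1, 1918 is a Tuesday.
From January 1, 1918 to December 31, 1918 is 365 days inclusive.
365 = 7 × 52 + 1, so there are 52 full weeks plus 1 extra day.
Each full week contributes one Tuesday: 52 so far.
The 1 extra day is Tuesday — 1 of them qualifies.
Total: 52 + 1 = 53.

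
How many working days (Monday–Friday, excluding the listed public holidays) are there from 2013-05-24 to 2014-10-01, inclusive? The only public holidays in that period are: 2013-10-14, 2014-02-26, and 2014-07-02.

2013-05-24 is a Friday.
That's 496 days from start to end, counting both.
496 = 7 × 70 + 6, so there are 70 full weeks plus 6 extra days.
Each full week contributes 5 weekdays (Mon–Fri): 70 × 5 = 350.
The 6 extra days are Friday, Saturday, Sunday, Monday, Tuesday, Wednesday — 4 of them qualify.
Total: 350 + 4 = 354.
Holidays: 2013-10-14 (Mon); 2014-02-26 (Wed); 2014-07-02 (Wed).
All 3 holidays fall on weekdays, so subtract 3.
Business days: 354 − 3 = 351.

351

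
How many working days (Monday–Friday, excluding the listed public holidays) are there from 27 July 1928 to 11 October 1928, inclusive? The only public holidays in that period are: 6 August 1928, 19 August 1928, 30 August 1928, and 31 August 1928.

52

27 July 1928 is a Friday.
That's 77 days from start to end, counting both.
77 = 7 × 11, so the span is exactly 11 full weeks.
Each full week contributes 5 weekdays (Mon–Fri): 11 × 5 = 55.
Holidays: 6 August 1928 (Mon); 19 August 1928 (Sun); 30 August 1928 (Thu); 31 August 1928 (Fri).
3 of the 4 holidays fall on weekdays; the rest are weekends and were already excluded.
Business days: 55 − 3 = 52.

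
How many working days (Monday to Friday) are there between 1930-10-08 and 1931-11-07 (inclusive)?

1930-10-08 is a Wednesday.
From 1930-10-08 to 1931-11-07 is 396 days inclusive.
396 = 7 × 56 + 4, so there are 56 full weeks plus 4 extra days.
Each full week contributes 5 weekdays (Mon–Fri): 56 × 5 = 280.
The 4 extra days are Wednesday, Thursday, Friday, Saturday — 3 of them qualify.
Total: 280 + 3 = 283.

283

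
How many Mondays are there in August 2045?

4

August 1, 2045 is a Tuesday.
That's 31 days from start to end, counting both.
31 = 7 × 4 + 3, so there are 4 full weeks plus 3 extra days.
Each full week contributes one Monday: 4 so far.
The 3 extra days are Tuesday, Wednesday, Thursday — none qualify.
Total: 4 + 0 = 4.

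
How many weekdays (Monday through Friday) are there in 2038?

261

January 1, 2038 is a Friday.
The range spans 365 days (inclusive of both endpoints).
365 = 7 × 52 + 1, so there are 52 full weeks plus 1 extra day.
Each full week contributes 5 weekdays (Mon–Fri): 52 × 5 = 260.
The 1 extra day is Friday — 1 of them qualifies.
Total: 260 + 1 = 261.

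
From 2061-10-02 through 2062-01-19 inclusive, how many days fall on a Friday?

15

2061-10-02 is a Sunday.
From 2061-10-02 to 2062-01-19 is 110 days inclusive.
110 = 7 × 15 + 5, so there are 15 full weeks plus 5 extra days.
Each full week contributes one Friday: 15 so far.
The 5 extra days are Sunday, Monday, Tuesday, Wednesday, Thursday — none qualify.
Total: 15 + 0 = 15.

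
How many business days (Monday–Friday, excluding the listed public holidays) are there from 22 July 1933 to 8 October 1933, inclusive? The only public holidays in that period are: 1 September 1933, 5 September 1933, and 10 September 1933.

22 July 1933 is a Saturday.
From 22 July 1933 to 8 October 1933 is 79 days inclusive.
79 = 7 × 11 + 2, so there are 11 full weeks plus 2 extra days.
Each full week contributes 5 weekdays (Mon–Fri): 11 × 5 = 55.
The 2 extra days are Saturday, Sunday — none qualify.
Total: 55 + 0 = 55.
Holidays: 1 September 1933 (Fri); 5 September 1933 (Tue); 10 September 1933 (Sun).
2 of the 3 holidays fall on weekdays; the rest are weekends and were already excluded.
Business days: 55 − 2 = 53.

53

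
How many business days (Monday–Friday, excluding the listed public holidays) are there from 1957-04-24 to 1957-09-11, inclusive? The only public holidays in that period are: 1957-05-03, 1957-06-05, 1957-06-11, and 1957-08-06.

1957-04-24 is a Wednesday.
From 1957-04-24 to 1957-09-11 is 141 days inclusive.
141 = 7 × 20 + 1, so there are 20 full weeks plus 1 extra day.
Each full week contributes 5 weekdays (Mon–Fri): 20 × 5 = 100.
The 1 extra day is Wed — 1 of them qualifies.
Total: 100 + 1 = 101.
Holidays: 1957-05-03 (Fri); 1957-06-05 (Wed); 1957-06-11 (Tue); 1957-08-06 (Tue).
All 4 holidays fall on weekdays, so subtract 4.
Business days: 101 − 4 = 97.

97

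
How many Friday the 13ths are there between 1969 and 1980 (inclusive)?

Friday-the-13ths by year:
1969: Jun
1970: Feb, Mar, Nov
1971: Aug
1972: Oct
1973: Apr, Jul
1974: Sep, Dec
1975: Jun
1976: Feb, Aug
1977: May
1978: Jan, Oct
1979: Apr, Jul
1980: Jun

19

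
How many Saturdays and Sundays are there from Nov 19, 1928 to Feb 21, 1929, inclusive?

26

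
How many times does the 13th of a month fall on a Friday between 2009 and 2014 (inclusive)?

Friday-the-13ths by year:
2009: Feb, Mar, Nov
2010: Aug
2011: May
2012: Jan, Apr, Jul
2013: Sep, Dec
2014: Jun

11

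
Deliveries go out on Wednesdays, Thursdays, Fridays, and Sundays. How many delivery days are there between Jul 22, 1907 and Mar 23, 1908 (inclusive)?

140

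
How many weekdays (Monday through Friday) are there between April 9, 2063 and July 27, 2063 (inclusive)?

80 weekdays

April 9, 2063 is a Monday.
That's 110 days from start to end, counting both.
110 = 7 × 15 + 5, so there are 15 full weeks plus 5 extra days.
Each full week contributes 5 weekdays (Mon–Fri): 15 × 5 = 75.
The 5 extra days are Mon, Tue, Wed, Thu, Fri — 5 of them qualify.
Total: 75 + 5 = 80.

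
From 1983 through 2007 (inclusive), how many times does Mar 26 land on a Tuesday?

4

Day of week of March 26 in each year:
1983: Sat, 1984: Mon, 1985: Tue ✓, 1986: Wed, 1987: Thu, 1988: Sat, 1989: Sun, 1990: Mon, 1991: Tue ✓, 1992: Thu, 1993: Fri, 1994: Sat, 1995: Sun, 1996: Tue ✓, 1997: Wed, 1998: Thu, 1999: Fri, 2000: Sun, 2001: Mon, 2002: Tue ✓, 2003: Wed, 2004: Fri, 2005: Sat, 2006: Sun, 2007: Mon
Tuesdays: 1985, 1991, 1996, 2002.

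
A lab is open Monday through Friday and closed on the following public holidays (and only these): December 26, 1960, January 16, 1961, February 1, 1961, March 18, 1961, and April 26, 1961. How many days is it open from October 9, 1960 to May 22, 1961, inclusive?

157

October 9, 1960 is a Sunday.
That's 226 days from start to end, counting both.
226 = 7 × 32 + 2, so there are 32 full weeks plus 2 extra days.
Each full week contributes 5 weekdays (Mon–Fri): 32 × 5 = 160.
The 2 extra days are Sun, Mon — 1 of them qualifies.
Total: 160 + 1 = 161.
Holidays: December 26, 1960 (Mon); January 16, 1961 (Mon); February 1, 1961 (Wed); March 18, 1961 (Sat); April 26, 1961 (Wed).
4 of the 5 holidays fall on weekdays; the rest are weekends and were already excluded.
Business days: 161 − 4 = 157.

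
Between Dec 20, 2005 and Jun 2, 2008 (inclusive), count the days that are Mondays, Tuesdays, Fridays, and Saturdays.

Dec 20, 2005 is a Tuesday.
That's 896 days from start to end, counting both.
896 = 7 × 128, so the span is exactly 128 full weeks.
Each full week contributes 4 days from the set (Mon, Tue, Fri, Sat): 128 × 4 = 512.

512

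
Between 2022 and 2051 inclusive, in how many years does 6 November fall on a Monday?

Day of week of November 6 in each year:
2022: Sun, 2023: Mon ✓, 2024: Wed, 2025: Thu, 2026: Fri, 2027: Sat, 2028: Mon ✓, 2029: Tue, 2030: Wed, 2031: Thu, 2032: Sat, 2033: Sun, 2034: Mon ✓, 2035: Tue, 2036: Thu, 2037: Fri, 2038: Sat, 2039: Sun, 2040: Tue, 2041: Wed, 2042: Thu, 2043: Fri, 2044: Sun, 2045: Mon ✓, 2046: Tue, 2047: Wed, 2048: Fri, 2049: Sat, 2050: Sun, 2051: Mon ✓
Mondays: 2023, 2028, 2034, 2045, 2051.

5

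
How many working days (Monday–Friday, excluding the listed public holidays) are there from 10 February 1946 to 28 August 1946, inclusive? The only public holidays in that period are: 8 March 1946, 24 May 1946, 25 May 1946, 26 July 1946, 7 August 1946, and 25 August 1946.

139

10 February 1946 is a Sunday.
From 10 February 1946 to 28 August 1946 is 200 days inclusive.
200 = 7 × 28 + 4, so there are 28 full weeks plus 4 extra days.
Each full week contributes 5 weekdays (Mon–Fri): 28 × 5 = 140.
The 4 extra days are Sunday, Monday, Tuesday, Wednesday — 3 of them qualify.
Total: 140 + 3 = 143.
Holidays: 8 March 1946 (Fri); 24 May 1946 (Fri); 25 May 1946 (Sat); 26 July 1946 (Fri); 7 August 1946 (Wed); 25 August 1946 (Sun).
4 of the 6 holidays fall on weekdays; the rest are weekends and were already excluded.
Business days: 143 − 4 = 139.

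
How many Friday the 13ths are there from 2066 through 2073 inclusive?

Friday-the-13ths by year:
2066: Aug
2067: May
2068: Jan, Apr, Jul
2069: Sep, Dec
2070: Jun
2071: Feb, Mar, Nov
2072: May
2073: Jan, Oct

14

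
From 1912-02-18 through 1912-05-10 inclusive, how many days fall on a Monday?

1912-02-18 is a Sunday.
From 1912-02-18 to 1912-05-10 is 83 days inclusive.
83 = 7 × 11 + 6, so there are 11 full weeks plus 6 extra days.
Each full week contributes one Monday: 11 so far.
The 6 extra days are Sunday, Monday, Tuesday, Wednesday, Thursday, Friday — 1 of them qualifies.
Total: 11 + 1 = 12.

12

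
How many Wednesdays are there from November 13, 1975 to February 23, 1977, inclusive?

67

November 13, 1975 is a Thursday.
From November 13, 1975 to February 23, 1977 is 469 days inclusive.
469 = 7 × 67, so the span is exactly 67 full weeks.
Each full week contributes one Wednesday: 67 so far.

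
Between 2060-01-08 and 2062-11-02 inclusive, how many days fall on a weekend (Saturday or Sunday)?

294

2060-01-08 is a Thursday.
That's 1030 days from start to end, counting both.
1030 = 7 × 147 + 1, so there are 147 full weeks plus 1 extra day.
Each full week contributes 2 weekend days (Sat, Sun): 147 × 2 = 294.
The 1 extra day is Thursday — none qualify.
Total: 294 + 0 = 294.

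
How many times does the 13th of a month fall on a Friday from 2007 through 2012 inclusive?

11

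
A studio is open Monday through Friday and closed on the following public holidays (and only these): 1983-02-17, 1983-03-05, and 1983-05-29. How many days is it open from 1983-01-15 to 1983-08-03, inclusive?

142 working days

1983-01-15 is a Saturday.
The range spans 201 days (inclusive of both endpoints).
201 = 7 × 28 + 5, so there are 28 full weeks plus 5 extra days.
Each full week contributes 5 weekdays (Mon–Fri): 28 × 5 = 140.
The 5 extra days are Sat, Sun, Mon, Tue, Wed — 3 of them qualify.
Total: 140 + 3 = 143.
Holidays: 1983-02-17 (Thu); 1983-03-05 (Sat); 1983-05-29 (Sun).
1 of the 3 holidays fall on weekdays; the rest are weekends and were already excluded.
Business days: 143 − 1 = 142.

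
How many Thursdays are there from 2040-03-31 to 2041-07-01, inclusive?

65 Thursdays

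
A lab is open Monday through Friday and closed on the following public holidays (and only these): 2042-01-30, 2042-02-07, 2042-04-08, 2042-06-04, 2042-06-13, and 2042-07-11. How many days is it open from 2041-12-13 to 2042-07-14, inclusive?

146 business days

2041-12-13 is a Friday.
The range spans 214 days (inclusive of both endpoints).
214 = 7 × 30 + 4, so there are 30 full weeks plus 4 extra days.
Each full week contributes 5 weekdays (Mon–Fri): 30 × 5 = 150.
The 4 extra days are Friday, Saturday, Sunday, Monday — 2 of them qualify.
Total: 150 + 2 = 152.
Holidays: 2042-01-30 (Thu); 2042-02-07 (Fri); 2042-04-08 (Tue); 2042-06-04 (Wed); 2042-06-13 (Fri); 2042-07-11 (Fri).
All 6 holidays fall on weekdays, so subtract 6.
Business days: 152 − 6 = 146.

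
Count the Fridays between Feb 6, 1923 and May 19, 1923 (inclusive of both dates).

Feb 6, 1923 is a Tuesday.
The range spans 103 days (inclusive of both endpoints).
103 = 7 × 14 + 5, so there are 14 full weeks plus 5 extra days.
Each full week contributes one Friday: 14 so far.
The 5 extra days are Tue, Wed, Thu, Fri, Sat — 1 of them qualifies.
Total: 14 + 1 = 15.

15 Fridays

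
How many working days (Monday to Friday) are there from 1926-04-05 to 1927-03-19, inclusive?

250 weekdays

1926-04-05 is a Monday.
From 1926-04-05 to 1927-03-19 is 349 days inclusive.
349 = 7 × 49 + 6, so there are 49 full weeks plus 6 extra days.
Each full week contributes 5 weekdays (Mon–Fri): 49 × 5 = 245.
The 6 extra days are Monday, Tuesday, Wednesday, Thursday, Friday, Saturday — 5 of them qualify.
Total: 245 + 5 = 250.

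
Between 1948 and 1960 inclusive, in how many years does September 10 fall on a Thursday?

2

Day of week of September 10 in each year:
1948: Fri, 1949: Sat, 1950: Sun, 1951: Mon, 1952: Wed, 1953: Thu ✓, 1954: Fri, 1955: Sat, 1956: Mon, 1957: Tue, 1958: Wed, 1959: Thu ✓, 1960: Sat
Thursdays: 1953, 1959.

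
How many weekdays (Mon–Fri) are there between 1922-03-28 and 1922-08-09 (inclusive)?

97

1922-03-28 is a Tuesday.
From 1922-03-28 to 1922-08-09 is 135 days inclusive.
135 = 7 × 19 + 2, so there are 19 full weeks plus 2 extra days.
Each full week contributes 5 weekdays (Mon–Fri): 19 × 5 = 95.
The 2 extra days are Tue, Wed — 2 of them qualify.
Total: 95 + 2 = 97.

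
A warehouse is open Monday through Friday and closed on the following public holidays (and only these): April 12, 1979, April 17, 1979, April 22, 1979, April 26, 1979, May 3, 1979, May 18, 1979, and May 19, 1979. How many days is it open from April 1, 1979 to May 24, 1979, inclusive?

34

April 1, 1979 is a Sunday.
The range spans 54 days (inclusive of both endpoints).
54 = 7 × 7 + 5, so there are 7 full weeks plus 5 extra days.
Each full week contributes 5 weekdays (Mon–Fri): 7 × 5 = 35.
The 5 extra days are Sunday, Monday, Tuesday, Wednesday, Thursday — 4 of them qualify.
Total: 35 + 4 = 39.
Holidays: April 12, 1979 (Thu); April 17, 1979 (Tue); April 22, 1979 (Sun); April 26, 1979 (Thu); May 3, 1979 (Thu); May 18, 1979 (Fri); May 19, 1979 (Sat).
5 of the 7 holidays fall on weekdays; the rest are weekends and were already excluded.
Business days: 39 − 5 = 34.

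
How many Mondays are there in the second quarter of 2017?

13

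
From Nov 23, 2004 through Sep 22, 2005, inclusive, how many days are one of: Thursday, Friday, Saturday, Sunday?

Nov 23, 2004 is a Tuesday.
From Nov 23, 2004 to Sep 22, 2005 is 304 days inclusive.
304 = 7 × 43 + 3, so there are 43 full weeks plus 3 extra days.
Each full week contributes 4 days from the set (Thu, Fri, Sat, Sun): 43 × 4 = 172.
The 3 extra days are Tue, Wed, Thu — 1 of them qualifies.
Total: 172 + 1 = 173.

173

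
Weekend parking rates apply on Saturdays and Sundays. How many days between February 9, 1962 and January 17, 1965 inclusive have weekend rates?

308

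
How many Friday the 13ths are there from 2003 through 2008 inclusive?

Friday-the-13ths by year:
2003: Jun
2004: Feb, Aug
2005: May
2006: Jan, Oct
2007: Apr, Jul
2008: Jun

9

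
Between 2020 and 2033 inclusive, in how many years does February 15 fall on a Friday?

Day of week of February 15 in each year:
2020: Sat, 2021: Mon, 2022: Tue, 2023: Wed, 2024: Thu, 2025: Sat, 2026: Sun, 2027: Mon, 2028: Tue, 2029: Thu, 2030: Fri ✓, 2031: Sat, 2032: Sun, 2033: Tue
Fridays: 2030.

1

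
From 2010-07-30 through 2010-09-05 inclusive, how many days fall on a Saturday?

2010-07-30 is a Friday.
That's 38 days from start to end, counting both.
38 = 7 × 5 + 3, so there are 5 full weeks plus 3 extra days.
Each full week contributes one Saturday: 5 so far.
The 3 extra days are Friday, Saturday, Sunday — 1 of them qualifies.
Total: 5 + 1 = 6.

6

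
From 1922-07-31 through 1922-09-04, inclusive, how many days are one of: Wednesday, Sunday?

10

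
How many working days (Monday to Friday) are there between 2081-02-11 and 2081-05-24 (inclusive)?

74

2081-02-11 is a Tuesday.
From 2081-02-11 to 2081-05-24 is 103 days inclusive.
103 = 7 × 14 + 5, so there are 14 full weeks plus 5 extra days.
Each full week contributes 5 weekdays (Mon–Fri): 14 × 5 = 70.
The 5 extra days are Tuesday, Wednesday, Thursday, Friday, Saturday — 4 of them qualify.
Total: 70 + 4 = 74.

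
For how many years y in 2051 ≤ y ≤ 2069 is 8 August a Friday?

Day of week of August 8 in each year:
2051: Tue, 2052: Thu, 2053: Fri ✓, 2054: Sat, 2055: Sun, 2056: Tue, 2057: Wed, 2058: Thu, 2059: Fri ✓, 2060: Sun, 2061: Mon, 2062: Tue, 2063: Wed, 2064: Fri ✓, 2065: Sat, 2066: Sun, 2067: Mon, 2068: Wed, 2069: Thu
Fridays: 2053, 2059, 2064.

3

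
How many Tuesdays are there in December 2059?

2059-12-01 is a Monday.
That's 31 days from start to end, counting both.
31 = 7 × 4 + 3, so there are 4 full weeks plus 3 extra days.
Each full week contributes one Tuesday: 4 so far.
The 3 extra days are Mon, Tue, Wed — 1 of them qualifies.
Total: 4 + 1 = 5.

5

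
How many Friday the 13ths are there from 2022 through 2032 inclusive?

18

Friday-the-13ths by year:
2022: May
2023: Jan, Oct
2024: Sep, Dec
2025: Jun
2026: Feb, Mar, Nov
2027: Aug
2028: Oct
2029: Apr, Jul
2030: Sep, Dec
2031: Jun
2032: Feb, Aug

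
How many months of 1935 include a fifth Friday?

A month has five Fridays exactly when Friday falls within its first (length − 28) days.
Jan: 31 days, starts Tue → 5 of Tue, Wed, Thu
Feb: 28 days, starts Fri → 5 of (none)
Mar: 31 days, starts Fri → 5 of Fri, Sat, Sun ✓
Apr: 30 days, starts Mon → 5 of Mon, Tue
May: 31 days, starts Wed → 5 of Wed, Thu, Fri ✓
Jun: 30 days, starts Sat → 5 of Sat, Sun
Jul: 31 days, starts Mon → 5 of Mon, Tue, Wed
Aug: 31 days, starts Thu → 5 of Thu, Fri, Sat ✓
Sep: 30 days, starts Sun → 5 of Sun, Mon
Oct: 31 days, starts Tue → 5 of Tue, Wed, Thu
Nov: 30 days, starts Fri → 5 of Fri, Sat ✓
Dec: 31 days, starts Sun → 5 of Sun, Mon, Tue
Months with five Fridays: Mar, May, Aug, Nov.

4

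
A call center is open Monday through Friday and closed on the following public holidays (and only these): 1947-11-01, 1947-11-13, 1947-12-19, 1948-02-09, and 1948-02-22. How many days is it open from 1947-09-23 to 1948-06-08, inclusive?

183 business days

1947-09-23 is a Tuesday.
The range spans 260 days (inclusive of both endpoints).
260 = 7 × 37 + 1, so there are 37 full weeks plus 1 extra day.
Each full week contributes 5 weekdays (Mon–Fri): 37 × 5 = 185.
The 1 extra day is Tue — 1 of them qualifies.
Total: 185 + 1 = 186.
Holidays: 1947-11-01 (Sat); 1947-11-13 (Thu); 1947-12-19 (Fri); 1948-02-09 (Mon); 1948-02-22 (Sun).
3 of the 5 holidays fall on weekdays; the rest are weekends and were already excluded.
Business days: 186 − 3 = 183.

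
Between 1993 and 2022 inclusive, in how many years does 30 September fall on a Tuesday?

Day of week of September 30 in each year:
1993: Thu, 1994: Fri, 1995: Sat, 1996: Mon, 1997: Tue ✓, 1998: Wed, 1999: Thu, 2000: Sat, 2001: Sun, 2002: Mon, 2003: Tue ✓, 2004: Thu, 2005: Fri, 2006: Sat, 2007: Sun, 2008: Tue ✓, 2009: Wed, 2010: Thu, 2011: Fri, 2012: Sun, 2013: Mon, 2014: Tue ✓, 2015: Wed, 2016: Fri, 2017: Sat, 2018: Sun, 2019: Mon, 2020: Wed, 2021: Thu, 2022: Fri
Tuesdays: 1997, 2003, 2008, 2014.

4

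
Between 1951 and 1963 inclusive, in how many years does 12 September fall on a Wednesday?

Day of week of September 12 in each year:
1951: Wed ✓, 1952: Fri, 1953: Sat, 1954: Sun, 1955: Mon, 1956: Wed ✓, 1957: Thu, 1958: Fri, 1959: Sat, 1960: Mon, 1961: Tue, 1962: Wed ✓, 1963: Thu
Wednesdays: 1951, 1956, 1962.

3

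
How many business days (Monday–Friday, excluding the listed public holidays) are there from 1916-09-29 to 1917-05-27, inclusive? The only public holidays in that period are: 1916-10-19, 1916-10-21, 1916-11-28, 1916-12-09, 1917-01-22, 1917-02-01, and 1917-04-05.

166

1916-09-29 is a Friday.
The range spans 241 days (inclusive of both endpoints).
241 = 7 × 34 + 3, so there are 34 full weeks plus 3 extra days.
Each full week contributes 5 weekdays (Mon–Fri): 34 × 5 = 170.
The 3 extra days are Friday, Saturday, Sunday — 1 of them qualifies.
Total: 170 + 1 = 171.
Holidays: 1916-10-19 (Thu); 1916-10-21 (Sat); 1916-11-28 (Tue); 1916-12-09 (Sat); 1917-01-22 (Mon); 1917-02-01 (Thu); 1917-04-05 (Thu).
5 of the 7 holidays fall on weekdays; the rest are weekends and were already excluded.
Business days: 171 − 5 = 166.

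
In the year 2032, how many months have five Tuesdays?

4

A month has five Tuesdays exactly when Tuesday falls within its first (length − 28) days.
Jan: 31 days, starts Thu → 5 of Thu, Fri, Sat
Feb: 29 days, starts Sun → 5 of Sun
Mar: 31 days, starts Mon → 5 of Mon, Tue, Wed ✓
Apr: 30 days, starts Thu → 5 of Thu, Fri
May: 31 days, starts Sat → 5 of Sat, Sun, Mon
Jun: 30 days, starts Tue → 5 of Tue, Wed ✓
Jul: 31 days, starts Thu → 5 of Thu, Fri, Sat
Aug: 31 days, starts Sun → 5 of Sun, Mon, Tue ✓
Sep: 30 days, starts Wed → 5 of Wed, Thu
Oct: 31 days, starts Fri → 5 of Fri, Sat, Sun
Nov: 30 days, starts Mon → 5 of Mon, Tue ✓
Dec: 31 days, starts Wed → 5 of Wed, Thu, Fri
Months with five Tuesdays: Mar, Jun, Aug, Nov.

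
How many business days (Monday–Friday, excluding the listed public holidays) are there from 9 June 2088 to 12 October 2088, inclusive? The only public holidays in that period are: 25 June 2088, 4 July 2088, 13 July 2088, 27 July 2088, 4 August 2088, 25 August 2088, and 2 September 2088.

84

9 June 2088 is a Wednesday.
From 9 June 2088 to 12 October 2088 is 126 days inclusive.
126 = 7 × 18, so the span is exactly 18 full weeks.
Each full week contributes 5 weekdays (Mon–Fri): 18 × 5 = 90.
Total: 90.
Holidays: 25 June 2088 (Fri); 4 July 2088 (Sun); 13 July 2088 (Tue); 27 July 2088 (Tue); 4 August 2088 (Wed); 25 August 2088 (Wed); 2 September 2088 (Thu).
6 of the 7 holidays fall on weekdays; the rest are weekends and were already excluded.
Business days: 90 − 6 = 84.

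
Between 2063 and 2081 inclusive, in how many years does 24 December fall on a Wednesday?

Day of week of December 24 in each year:
2063: Mon, 2064: Wed ✓, 2065: Thu, 2066: Fri, 2067: Sat, 2068: Mon, 2069: Tue, 2070: Wed ✓, 2071: Thu, 2072: Sat, 2073: Sun, 2074: Mon, 2075: Tue, 2076: Thu, 2077: Fri, 2078: Sat, 2079: Sun, 2080: Tue, 2081: Wed ✓
Wednesdays: 2064, 2070, 2081.

3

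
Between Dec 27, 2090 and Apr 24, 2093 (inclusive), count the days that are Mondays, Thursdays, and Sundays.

Dec 27, 2090 is a Wednesday.
From Dec 27, 2090 to Apr 24, 2093 is 850 days inclusive.
850 = 7 × 121 + 3, so there are 121 full weeks plus 3 extra days.
Each full week contributes 3 days from the set (Mon, Thu, Sun): 121 × 3 = 363.
The 3 extra days are Wed, Thu, Fri — 1 of them qualifies.
Total: 363 + 1 = 364.

364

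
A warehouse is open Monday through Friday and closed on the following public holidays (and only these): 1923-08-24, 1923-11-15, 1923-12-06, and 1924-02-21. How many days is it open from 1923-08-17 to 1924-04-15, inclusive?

1923-08-17 is a Friday.
That's 243 days from start to end, counting both.
243 = 7 × 34 + 5, so there are 34 full weeks plus 5 extra days.
Each full week contributes 5 weekdays (Mon–Fri): 34 × 5 = 170.
The 5 extra days are Fri, Sat, Sun, Mon, Tue — 3 of them qualify.
Total: 170 + 3 = 173.
Holidays: 1923-08-24 (Fri); 1923-11-15 (Thu); 1923-12-06 (Thu); 1924-02-21 (Thu).
All 4 holidays fall on weekdays, so subtract 4.
Business days: 173 − 4 = 169.

169 business days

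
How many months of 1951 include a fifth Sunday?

4

A month has five Sundays exactly when Sunday falls within its first (length − 28) days.
Jan: 31 days, starts Mon → 5 of Mon, Tue, Wed
Feb: 28 days, starts Thu → 5 of (none)
Mar: 31 days, starts Thu → 5 of Thu, Fri, Sat
Apr: 30 days, starts Sun → 5 of Sun, Mon ✓
May: 31 days, starts Tue → 5 of Tue, Wed, Thu
Jun: 30 days, starts Fri → 5 of Fri, Sat
Jul: 31 days, starts Sun → 5 of Sun, Mon, Tue ✓
Aug: 31 days, starts Wed → 5 of Wed, Thu, Fri
Sep: 30 days, starts Sat → 5 of Sat, Sun ✓
Oct: 31 days, starts Mon → 5 of Mon, Tue, Wed
Nov: 30 days, starts Thu → 5 of Thu, Fri
Dec: 31 days, starts Sat → 5 of Sat, Sun, Mon ✓
Months with five Sundays: Apr, Jul, Sep, Dec.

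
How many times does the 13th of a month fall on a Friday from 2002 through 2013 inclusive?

21

Friday-the-13ths by year:
2002: Sep, Dec
2003: Jun
2004: Feb, Aug
2005: May
2006: Jan, Oct
2007: Apr, Jul
2008: Jun
2009: Feb, Mar, Nov
2010: Aug
2011: May
2012: Jan, Apr, Jul
2013: Sep, Dec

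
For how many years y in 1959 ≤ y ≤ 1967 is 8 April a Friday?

2

Day of week of April 8 in each year:
1959: Wed, 1960: Fri ✓, 1961: Sat, 1962: Sun, 1963: Mon, 1964: Wed, 1965: Thu, 1966: Fri ✓, 1967: Sat
Fridays: 1960, 1966.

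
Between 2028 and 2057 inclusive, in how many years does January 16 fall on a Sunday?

Day of week of January 16 in each year:
2028: Sun ✓, 2029: Tue, 2030: Wed, 2031: Thu, 2032: Fri, 2033: Sun ✓, 2034: Mon, 2035: Tue, 2036: Wed, 2037: Fri, 2038: Sat, 2039: Sun ✓, 2040: Mon, 2041: Wed, 2042: Thu, 2043: Fri, 2044: Sat, 2045: Mon, 2046: Tue, 2047: Wed, 2048: Thu, 2049: Sat, 2050: Sun ✓, 2051: Mon, 2052: Tue, 2053: Thu, 2054: Fri, 2055: Sat, 2056: Sun ✓, 2057: Tue
Sundays: 2028, 2033, 2039, 2050, 2056.

5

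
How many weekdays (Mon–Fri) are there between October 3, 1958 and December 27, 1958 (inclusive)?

61

October 3, 1958 is a Friday.
That's 86 days from start to end, counting both.
86 = 7 × 12 + 2, so there are 12 full weeks plus 2 extra days.
Each full week contributes 5 weekdays (Mon–Fri): 12 × 5 = 60.
The 2 extra days are Friday, Saturday — 1 of them qualifies.
Total: 60 + 1 = 61.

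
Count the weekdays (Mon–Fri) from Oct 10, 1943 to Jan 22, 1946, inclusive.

597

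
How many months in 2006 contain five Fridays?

4

A month has five Fridays exactly when Friday falls within its first (length − 28) days.
Jan: 31 days, starts Sun → 5 of Sun, Mon, Tue
Feb: 28 days, starts Wed → 5 of (none)
Mar: 31 days, starts Wed → 5 of Wed, Thu, Fri ✓
Apr: 30 days, starts Sat → 5 of Sat, Sun
May: 31 days, starts Mon → 5 of Mon, Tue, Wed
Jun: 30 days, starts Thu → 5 of Thu, Fri ✓
Jul: 31 days, starts Sat → 5 of Sat, Sun, Mon
Aug: 31 days, starts Tue → 5 of Tue, Wed, Thu
Sep: 30 days, starts Fri → 5 of Fri, Sat ✓
Oct: 31 days, starts Sun → 5 of Sun, Mon, Tue
Nov: 30 days, starts Wed → 5 of Wed, Thu
Dec: 31 days, starts Fri → 5 of Fri, Sat, Sun ✓
Months with five Fridays: Mar, Jun, Sep, Dec.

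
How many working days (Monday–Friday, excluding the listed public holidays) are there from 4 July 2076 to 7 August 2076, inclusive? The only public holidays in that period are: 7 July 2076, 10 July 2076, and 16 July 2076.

4 July 2076 is a Saturday.
That's 35 days from start to end, counting both.
35 = 7 × 5, so the span is exactly 5 full weeks.
Each full week contributes 5 weekdays (Mon–Fri): 5 × 5 = 25.
Holidays: 7 July 2076 (Tue); 10 July 2076 (Fri); 16 July 2076 (Thu).
All 3 holidays fall on weekdays, so subtract 3.
Business days: 25 − 3 = 22.

22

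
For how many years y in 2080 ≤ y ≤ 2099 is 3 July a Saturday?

Day of week of July 3 in each year:
2080: Wed, 2081: Thu, 2082: Fri, 2083: Sat ✓, 2084: Mon, 2085: Tue, 2086: Wed, 2087: Thu, 2088: Sat ✓, 2089: Sun, 2090: Mon, 2091: Tue, 2092: Thu, 2093: Fri, 2094: Sat ✓, 2095: Sun, 2096: Tue, 2097: Wed, 2098: Thu, 2099: Fri
Saturdays: 2083, 2088, 2094.

3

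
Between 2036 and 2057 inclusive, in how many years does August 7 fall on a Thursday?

3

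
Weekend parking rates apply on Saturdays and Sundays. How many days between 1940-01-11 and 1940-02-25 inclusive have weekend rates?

14

1940-01-11 is a Thursday.
That's 46 days from start to end, counting both.
46 = 7 × 6 + 4, so there are 6 full weeks plus 4 extra days.
Each full week contributes 2 weekend days (Sat, Sun): 6 × 2 = 12.
The 4 extra days are Thursday, Friday, Saturday, Sunday — 2 of them qualify.
Total: 12 + 2 = 14.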